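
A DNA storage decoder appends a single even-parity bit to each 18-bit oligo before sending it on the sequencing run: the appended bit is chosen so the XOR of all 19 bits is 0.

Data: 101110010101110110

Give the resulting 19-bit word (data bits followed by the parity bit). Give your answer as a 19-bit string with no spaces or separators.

1011100101011101101

XOR of the 18 data bits: 1⊕0⊕1⊕1⊕1⊕0⊕0⊕1⊕0⊕1⊕0⊕1⊕1⊕1⊕0⊕1⊕1⊕0 = 1
Parity bit = 1 (so all 19 bits XOR to 0).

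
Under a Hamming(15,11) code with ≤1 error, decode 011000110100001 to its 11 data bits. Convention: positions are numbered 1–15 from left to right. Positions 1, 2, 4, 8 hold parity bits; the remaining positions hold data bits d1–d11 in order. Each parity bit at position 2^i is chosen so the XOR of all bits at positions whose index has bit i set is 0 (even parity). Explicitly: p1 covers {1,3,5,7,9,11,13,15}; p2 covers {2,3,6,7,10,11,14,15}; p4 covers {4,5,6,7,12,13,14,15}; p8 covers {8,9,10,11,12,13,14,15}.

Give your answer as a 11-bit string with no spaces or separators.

10010110001

s1 (pos 1,3,5,7,9,11,13,15): 0⊕1⊕0⊕1⊕0⊕0⊕0⊕1 = 1
s2 (pos 2,3,6,7,10,11,14,15): 1⊕1⊕0⊕1⊕1⊕0⊕0⊕1 = 1
s4 (pos 4,5,6,7,12,13,14,15): 0⊕0⊕0⊕1⊕0⊕0⊕0⊕1 = 0
s8 (pos 8,9,10,11,12,13,14,15): 1⊕0⊕1⊕0⊕0⊕0⊕0⊕1 = 1
Syndrome s8…s1 = 1011 → error at position 11.
Flip position 11: 011000110100001 → 011000110110001
Read data bits from positions 3,5,6,7,9,10,11,12,13,14,15: 10010110001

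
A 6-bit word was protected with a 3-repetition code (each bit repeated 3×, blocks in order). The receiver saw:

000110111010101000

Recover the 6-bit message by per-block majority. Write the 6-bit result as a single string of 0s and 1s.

011010

Block 1 (000): 0 ones → 0
Block 2 (110): 2 ones → 1
Block 3 (111): 3 ones → 1
Block 4 (010): 1 one → 0
Block 5 (101): 2 ones → 1
Block 6 (000): 0 ones → 0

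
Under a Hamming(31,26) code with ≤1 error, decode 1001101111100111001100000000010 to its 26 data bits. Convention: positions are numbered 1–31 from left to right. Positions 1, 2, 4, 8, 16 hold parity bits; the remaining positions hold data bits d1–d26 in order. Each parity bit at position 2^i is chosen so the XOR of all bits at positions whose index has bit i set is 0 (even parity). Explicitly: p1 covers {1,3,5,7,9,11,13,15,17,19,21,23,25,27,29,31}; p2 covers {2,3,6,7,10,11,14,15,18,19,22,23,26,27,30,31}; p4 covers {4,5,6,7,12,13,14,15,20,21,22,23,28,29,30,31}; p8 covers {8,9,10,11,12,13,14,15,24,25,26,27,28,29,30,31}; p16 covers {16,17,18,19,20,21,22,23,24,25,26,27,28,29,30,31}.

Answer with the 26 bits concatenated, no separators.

s1 (pos 1,3,5,7,9,11,13,15,17,19,21,23,25,27,29,31): 1⊕0⊕1⊕1⊕1⊕1⊕0⊕1⊕0⊕1⊕0⊕0⊕0⊕0⊕0⊕0 = 1
s2 (pos 2,3,6,7,10,11,14,15,18,19,22,23,26,27,30,31): 0⊕0⊕0⊕1⊕1⊕1⊕1⊕1⊕0⊕1⊕0⊕0⊕0⊕0⊕1⊕0 = 1
s4 (pos 4,5,6,7,12,13,14,15,20,21,22,23,28,29,30,31): 1⊕1⊕0⊕1⊕0⊕0⊕1⊕1⊕1⊕0⊕0⊕0⊕0⊕0⊕1⊕0 = 1
s8 (pos 8,9,10,11,12,13,14,15,24,25,26,27,28,29,30,31): 1⊕1⊕1⊕1⊕0⊕0⊕1⊕1⊕0⊕0⊕0⊕0⊕0⊕0⊕1⊕0 = 1
s16 (pos 16,17,18,19,20,21,22,23,24,25,26,27,28,29,30,31): 1⊕0⊕0⊕1⊕1⊕0⊕0⊕0⊕0⊕0⊕0⊕0⊕0⊕0⊕1⊕0 = 0
Syndrome s16…s1 = 01111 → error at position 15.
Flip position 15: 1001101111100111001100000000010 → 1001101111100101001100000000010
Read data bits from positions 3,5,6,7,9,10,11,12,13,14,15,17,18,19,20,21,22,23,24,25,26,27,28,29,30,31: 01011110010001100000000010

01011110010001100000000010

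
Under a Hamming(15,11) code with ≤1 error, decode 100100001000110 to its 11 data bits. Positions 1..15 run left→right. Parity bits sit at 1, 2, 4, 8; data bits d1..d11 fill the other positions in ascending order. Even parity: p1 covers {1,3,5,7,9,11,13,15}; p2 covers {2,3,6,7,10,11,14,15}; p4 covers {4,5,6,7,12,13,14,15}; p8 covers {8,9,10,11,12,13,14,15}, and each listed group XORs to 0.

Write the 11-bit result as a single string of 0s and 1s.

s1 (pos 1,3,5,7,9,11,13,15): 1⊕0⊕0⊕0⊕1⊕0⊕1⊕0 = 1
s2 (pos 2,3,6,7,10,11,14,15): 0⊕0⊕0⊕0⊕0⊕0⊕1⊕0 = 1
s4 (pos 4,5,6,7,12,13,14,15): 1⊕0⊕0⊕0⊕0⊕1⊕1⊕0 = 1
s8 (pos 8,9,10,11,12,13,14,15): 0⊕1⊕0⊕0⊕0⊕1⊕1⊕0 = 1
Syndrome s8…s1 = 1111 → error at position 15.
Flip position 15: 100100001000110 → 100100001000111
Read data bits from positions 3,5,6,7,9,10,11,12,13,14,15: 00001000111

00001000111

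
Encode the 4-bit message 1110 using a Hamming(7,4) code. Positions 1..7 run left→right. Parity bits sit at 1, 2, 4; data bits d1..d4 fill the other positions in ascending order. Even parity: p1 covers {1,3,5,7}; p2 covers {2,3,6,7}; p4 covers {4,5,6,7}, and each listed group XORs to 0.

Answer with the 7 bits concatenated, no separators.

Place data at non-parity positions: p1 p2 1 p4 1 1 0
p1 (pos 1,3,5,7): XOR of data positions = 1⊕1⊕0 = 0
p2 (pos 2,3,6,7): XOR of data positions = 1⊕1⊕0 = 0
p4 (pos 4,5,6,7): XOR of data positions = 1⊕1⊕0 = 0
Codeword: 0010110

0010110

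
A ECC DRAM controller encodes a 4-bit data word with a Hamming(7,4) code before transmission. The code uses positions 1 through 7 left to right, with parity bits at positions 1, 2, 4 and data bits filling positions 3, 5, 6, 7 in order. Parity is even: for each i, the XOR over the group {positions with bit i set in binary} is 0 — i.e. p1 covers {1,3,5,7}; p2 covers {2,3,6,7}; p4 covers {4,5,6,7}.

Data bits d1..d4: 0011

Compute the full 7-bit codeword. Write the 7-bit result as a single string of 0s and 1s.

1000011

Place data at non-parity positions: p1 p2 0 p4 0 1 1
p1 (pos 1,3,5,7): XOR of data positions = 0⊕0⊕1 = 1
p2 (pos 2,3,6,7): XOR of data positions = 0⊕1⊕1 = 0
p4 (pos 4,5,6,7): XOR of data positions = 0⊕1⊕1 = 0
Codeword: 1000011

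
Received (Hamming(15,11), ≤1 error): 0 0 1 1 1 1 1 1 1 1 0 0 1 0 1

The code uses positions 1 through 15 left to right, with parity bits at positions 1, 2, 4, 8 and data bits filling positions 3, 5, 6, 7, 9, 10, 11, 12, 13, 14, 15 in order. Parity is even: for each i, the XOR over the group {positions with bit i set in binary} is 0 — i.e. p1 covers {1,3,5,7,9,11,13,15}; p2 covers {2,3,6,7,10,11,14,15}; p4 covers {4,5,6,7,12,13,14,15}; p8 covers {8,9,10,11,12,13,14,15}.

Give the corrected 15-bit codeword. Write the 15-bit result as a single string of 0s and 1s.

s1 (pos 1,3,5,7,9,11,13,15): 0⊕1⊕1⊕1⊕1⊕0⊕1⊕1 = 0
s2 (pos 2,3,6,7,10,11,14,15): 0⊕1⊕1⊕1⊕1⊕0⊕0⊕1 = 1
s4 (pos 4,5,6,7,12,13,14,15): 1⊕1⊕1⊕1⊕0⊕1⊕0⊕1 = 0
s8 (pos 8,9,10,11,12,13,14,15): 1⊕1⊕1⊕0⊕0⊕1⊕0⊕1 = 1
Syndrome s8…s1 = 1010 → error at position 10.
Flip position 10: 001111111100101 → 001111111000101

001111111000101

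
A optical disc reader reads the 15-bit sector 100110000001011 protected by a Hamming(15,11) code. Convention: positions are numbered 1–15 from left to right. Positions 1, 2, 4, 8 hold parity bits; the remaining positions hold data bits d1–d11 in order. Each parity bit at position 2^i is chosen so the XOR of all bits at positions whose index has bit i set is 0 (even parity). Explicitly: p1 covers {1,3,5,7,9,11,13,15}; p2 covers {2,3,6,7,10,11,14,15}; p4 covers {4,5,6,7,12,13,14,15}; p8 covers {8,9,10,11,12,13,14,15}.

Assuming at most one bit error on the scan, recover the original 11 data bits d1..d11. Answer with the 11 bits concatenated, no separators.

s1 (pos 1,3,5,7,9,11,13,15): 1⊕0⊕1⊕0⊕0⊕0⊕0⊕1 = 1
s2 (pos 2,3,6,7,10,11,14,15): 0⊕0⊕0⊕0⊕0⊕0⊕1⊕1 = 0
s4 (pos 4,5,6,7,12,13,14,15): 1⊕1⊕0⊕0⊕1⊕0⊕1⊕1 = 1
s8 (pos 8,9,10,11,12,13,14,15): 0⊕0⊕0⊕0⊕1⊕0⊕1⊕1 = 1
Syndrome s8…s1 = 1101 → error at position 13.
Flip position 13: 100110000001011 → 100110000001111
Read data bits from positions 3,5,6,7,9,10,11,12,13,14,15: 01000001111

01000001111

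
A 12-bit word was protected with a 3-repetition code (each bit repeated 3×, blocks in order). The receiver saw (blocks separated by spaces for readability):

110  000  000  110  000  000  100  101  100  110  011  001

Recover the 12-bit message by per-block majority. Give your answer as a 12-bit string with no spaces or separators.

100100010110

Block 1 (110): 2 ones → 1
Block 2 (000): 0 ones → 0
Block 3 (000): 0 ones → 0
Block 4 (110): 2 ones → 1
Block 5 (000): 0 ones → 0
Block 6 (000): 0 ones → 0
Block 7 (100): 1 one → 0
Block 8 (101): 2 ones → 1
Block 9 (100): 1 one → 0
Block 10 (110): 2 ones → 1
Block 11 (011): 2 ones → 1
Block 12 (001): 1 one → 0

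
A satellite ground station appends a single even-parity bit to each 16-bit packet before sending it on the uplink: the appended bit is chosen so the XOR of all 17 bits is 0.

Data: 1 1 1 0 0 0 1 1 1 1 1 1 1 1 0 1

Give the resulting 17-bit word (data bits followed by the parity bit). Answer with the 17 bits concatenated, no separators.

XOR of the 16 data bits: 1⊕1⊕1⊕0⊕0⊕0⊕1⊕1⊕1⊕1⊕1⊕1⊕1⊕1⊕0⊕1 = 0
Parity bit = 0 (so all 17 bits XOR to 0).

11100011111111010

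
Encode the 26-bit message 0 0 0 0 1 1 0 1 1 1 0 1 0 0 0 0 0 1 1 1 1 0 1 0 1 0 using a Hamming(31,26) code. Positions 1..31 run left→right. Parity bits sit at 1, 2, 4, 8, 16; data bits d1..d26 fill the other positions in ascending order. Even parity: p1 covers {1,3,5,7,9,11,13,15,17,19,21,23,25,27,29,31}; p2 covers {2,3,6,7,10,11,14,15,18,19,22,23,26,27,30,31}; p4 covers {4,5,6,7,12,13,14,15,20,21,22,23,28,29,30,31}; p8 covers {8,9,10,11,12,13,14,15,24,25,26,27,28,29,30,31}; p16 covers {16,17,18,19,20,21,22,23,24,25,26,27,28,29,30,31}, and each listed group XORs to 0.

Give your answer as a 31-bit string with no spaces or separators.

1100000011011101100000111101010

Place data at non-parity positions: p1 p2 0 p4 0 0 0 p8 1 1 0 1 1 1 0 p16 1 0 0 0 0 0 1 1 1 1 0 1 0 1 0
p1 (pos 1,3,5,7,9,11,13,15,17,19,21,23,25,27,29,31): XOR of data positions = 0⊕0⊕0⊕1⊕0⊕1⊕0⊕1⊕0⊕0⊕1⊕1⊕0⊕0⊕0 = 1
p2 (pos 2,3,6,7,10,11,14,15,18,19,22,23,26,27,30,31): XOR of data positions = 0⊕0⊕0⊕1⊕0⊕1⊕0⊕0⊕0⊕0⊕1⊕1⊕0⊕1⊕0 = 1
p4 (pos 4,5,6,7,12,13,14,15,20,21,22,23,28,29,30,31): XOR of data positions = 0⊕0⊕0⊕1⊕1⊕1⊕0⊕0⊕0⊕0⊕1⊕1⊕0⊕1⊕0 = 0
p8 (pos 8,9,10,11,12,13,14,15,24,25,26,27,28,29,30,31): XOR of data positions = 1⊕1⊕0⊕1⊕1⊕1⊕0⊕1⊕1⊕1⊕0⊕1⊕0⊕1⊕0 = 0
p16 (pos 16,17,18,19,20,21,22,23,24,25,26,27,28,29,30,31): XOR of data positions = 1⊕0⊕0⊕0⊕0⊕0⊕1⊕1⊕1⊕1⊕0⊕1⊕0⊕1⊕0 = 1
Codeword: 1100000011011101100000111101010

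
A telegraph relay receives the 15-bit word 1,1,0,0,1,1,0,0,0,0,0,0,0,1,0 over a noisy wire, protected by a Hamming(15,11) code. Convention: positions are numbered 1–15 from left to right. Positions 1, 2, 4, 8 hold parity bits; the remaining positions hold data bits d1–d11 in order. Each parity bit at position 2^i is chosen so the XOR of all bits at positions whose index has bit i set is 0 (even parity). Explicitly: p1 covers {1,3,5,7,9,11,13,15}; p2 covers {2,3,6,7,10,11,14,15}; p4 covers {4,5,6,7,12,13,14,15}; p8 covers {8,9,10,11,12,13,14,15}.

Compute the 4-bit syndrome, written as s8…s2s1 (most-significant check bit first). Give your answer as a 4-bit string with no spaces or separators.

s1 (pos 1,3,5,7,9,11,13,15): 1⊕0⊕1⊕0⊕0⊕0⊕0⊕0 = 0
s2 (pos 2,3,6,7,10,11,14,15): 1⊕0⊕1⊕0⊕0⊕0⊕1⊕0 = 1
s4 (pos 4,5,6,7,12,13,14,15): 0⊕1⊕1⊕0⊕0⊕0⊕1⊕0 = 1
s8 (pos 8,9,10,11,12,13,14,15): 0⊕0⊕0⊕0⊕0⊕0⊕1⊕0 = 1
Syndrome s8…s1 = 1110 → error at position 14.

1110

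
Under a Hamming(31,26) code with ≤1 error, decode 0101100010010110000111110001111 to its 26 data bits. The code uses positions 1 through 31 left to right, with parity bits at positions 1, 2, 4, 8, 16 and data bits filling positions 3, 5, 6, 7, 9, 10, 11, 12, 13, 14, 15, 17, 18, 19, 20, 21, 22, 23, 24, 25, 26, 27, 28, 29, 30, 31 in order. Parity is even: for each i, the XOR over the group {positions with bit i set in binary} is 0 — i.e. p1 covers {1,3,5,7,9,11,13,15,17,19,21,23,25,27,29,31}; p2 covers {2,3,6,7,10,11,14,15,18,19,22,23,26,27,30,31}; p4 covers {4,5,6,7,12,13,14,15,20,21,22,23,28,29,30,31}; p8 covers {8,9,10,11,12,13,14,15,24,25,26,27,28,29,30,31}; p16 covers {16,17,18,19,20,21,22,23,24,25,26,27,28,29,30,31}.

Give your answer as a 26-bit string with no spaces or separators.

01001001011000111110001110

s1 (pos 1,3,5,7,9,11,13,15,17,19,21,23,25,27,29,31): 0⊕0⊕1⊕0⊕1⊕0⊕0⊕1⊕0⊕0⊕1⊕1⊕0⊕0⊕1⊕1 = 1
s2 (pos 2,3,6,7,10,11,14,15,18,19,22,23,26,27,30,31): 1⊕0⊕0⊕0⊕0⊕0⊕1⊕1⊕0⊕0⊕1⊕1⊕0⊕0⊕1⊕1 = 1
s4 (pos 4,5,6,7,12,13,14,15,20,21,22,23,28,29,30,31): 1⊕1⊕0⊕0⊕1⊕0⊕1⊕1⊕1⊕1⊕1⊕1⊕1⊕1⊕1⊕1 = 1
s8 (pos 8,9,10,11,12,13,14,15,24,25,26,27,28,29,30,31): 0⊕1⊕0⊕0⊕1⊕0⊕1⊕1⊕1⊕0⊕0⊕0⊕1⊕1⊕1⊕1 = 1
s16 (pos 16,17,18,19,20,21,22,23,24,25,26,27,28,29,30,31): 0⊕0⊕0⊕0⊕1⊕1⊕1⊕1⊕1⊕0⊕0⊕0⊕1⊕1⊕1⊕1 = 1
Syndrome s16…s1 = 11111 → error at position 31.
Flip position 31: 0101100010010110000111110001111 → 0101100010010110000111110001110
Read data bits from positions 3,5,6,7,9,10,11,12,13,14,15,17,18,19,20,21,22,23,24,25,26,27,28,29,30,31: 01001001011000111110001110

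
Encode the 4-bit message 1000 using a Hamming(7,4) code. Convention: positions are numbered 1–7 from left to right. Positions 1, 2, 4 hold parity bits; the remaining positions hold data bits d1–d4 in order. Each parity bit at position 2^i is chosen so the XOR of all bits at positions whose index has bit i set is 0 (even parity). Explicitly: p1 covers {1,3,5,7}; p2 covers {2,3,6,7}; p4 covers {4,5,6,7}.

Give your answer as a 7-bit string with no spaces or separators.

Place data at non-parity positions: p1 p2 1 p4 0 0 0
p1 (pos 1,3,5,7): XOR of data positions = 1⊕0⊕0 = 1
p2 (pos 2,3,6,7): XOR of data positions = 1⊕0⊕0 = 1
p4 (pos 4,5,6,7): XOR of data positions = 0⊕0⊕0 = 0
Codeword: 1110000

1110000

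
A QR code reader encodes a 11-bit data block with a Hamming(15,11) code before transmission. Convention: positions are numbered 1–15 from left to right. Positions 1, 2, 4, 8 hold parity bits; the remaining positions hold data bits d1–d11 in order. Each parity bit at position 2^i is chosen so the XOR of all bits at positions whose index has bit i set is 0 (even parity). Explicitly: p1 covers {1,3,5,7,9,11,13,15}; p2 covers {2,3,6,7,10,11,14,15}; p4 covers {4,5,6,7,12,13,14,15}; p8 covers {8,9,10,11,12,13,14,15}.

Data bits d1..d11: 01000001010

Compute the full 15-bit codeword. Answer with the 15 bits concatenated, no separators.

110110000001010

Place data at non-parity positions: p1 p2 0 p4 1 0 0 p8 0 0 0 1 0 1 0
p1 (pos 1,3,5,7,9,11,13,15): XOR of data positions = 0⊕1⊕0⊕0⊕0⊕0⊕0 = 1
p2 (pos 2,3,6,7,10,11,14,15): XOR of data positions = 0⊕0⊕0⊕0⊕0⊕1⊕0 = 1
p4 (pos 4,5,6,7,12,13,14,15): XOR of data positions = 1⊕0⊕0⊕1⊕0⊕1⊕0 = 1
p8 (pos 8,9,10,11,12,13,14,15): XOR of data positions = 0⊕0⊕0⊕1⊕0⊕1⊕0 = 0
Codeword: 110110000001010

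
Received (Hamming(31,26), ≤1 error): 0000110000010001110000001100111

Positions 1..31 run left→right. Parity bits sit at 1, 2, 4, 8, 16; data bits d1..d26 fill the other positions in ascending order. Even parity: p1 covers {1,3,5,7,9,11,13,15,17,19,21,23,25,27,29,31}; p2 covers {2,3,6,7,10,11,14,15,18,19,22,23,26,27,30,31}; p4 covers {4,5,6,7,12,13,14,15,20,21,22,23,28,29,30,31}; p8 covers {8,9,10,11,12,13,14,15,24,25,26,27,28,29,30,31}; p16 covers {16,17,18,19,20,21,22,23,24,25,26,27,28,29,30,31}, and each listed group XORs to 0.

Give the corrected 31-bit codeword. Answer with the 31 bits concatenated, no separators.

s1 (pos 1,3,5,7,9,11,13,15,17,19,21,23,25,27,29,31): 0⊕0⊕1⊕0⊕0⊕0⊕0⊕0⊕1⊕0⊕0⊕0⊕1⊕0⊕1⊕1 = 1
s2 (pos 2,3,6,7,10,11,14,15,18,19,22,23,26,27,30,31): 0⊕0⊕1⊕0⊕0⊕0⊕0⊕0⊕1⊕0⊕0⊕0⊕1⊕0⊕1⊕1 = 1
s4 (pos 4,5,6,7,12,13,14,15,20,21,22,23,28,29,30,31): 0⊕1⊕1⊕0⊕1⊕0⊕0⊕0⊕0⊕0⊕0⊕0⊕0⊕1⊕1⊕1 = 0
s8 (pos 8,9,10,11,12,13,14,15,24,25,26,27,28,29,30,31): 0⊕0⊕0⊕0⊕1⊕0⊕0⊕0⊕0⊕1⊕1⊕0⊕0⊕1⊕1⊕1 = 0
s16 (pos 16,17,18,19,20,21,22,23,24,25,26,27,28,29,30,31): 1⊕1⊕1⊕0⊕0⊕0⊕0⊕0⊕0⊕1⊕1⊕0⊕0⊕1⊕1⊕1 = 0
Syndrome s16…s1 = 00011 → error at position 3.
Flip position 3: 0000110000010001110000001100111 → 0010110000010001110000001100111

0010110000010001110000001100111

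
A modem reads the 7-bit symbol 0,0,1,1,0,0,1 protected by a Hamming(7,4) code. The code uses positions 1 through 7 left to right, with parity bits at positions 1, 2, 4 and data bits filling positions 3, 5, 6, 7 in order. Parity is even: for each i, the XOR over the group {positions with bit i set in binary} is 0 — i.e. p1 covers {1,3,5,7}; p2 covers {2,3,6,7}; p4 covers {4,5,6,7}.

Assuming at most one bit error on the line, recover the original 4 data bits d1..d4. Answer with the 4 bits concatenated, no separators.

1001

s1 (pos 1,3,5,7): 0⊕1⊕0⊕1 = 0
s2 (pos 2,3,6,7): 0⊕1⊕0⊕1 = 0
s4 (pos 4,5,6,7): 1⊕0⊕0⊕1 = 0
Syndrome s4…s1 = 000 → no error.
Read data bits from positions 3,5,6,7: 1001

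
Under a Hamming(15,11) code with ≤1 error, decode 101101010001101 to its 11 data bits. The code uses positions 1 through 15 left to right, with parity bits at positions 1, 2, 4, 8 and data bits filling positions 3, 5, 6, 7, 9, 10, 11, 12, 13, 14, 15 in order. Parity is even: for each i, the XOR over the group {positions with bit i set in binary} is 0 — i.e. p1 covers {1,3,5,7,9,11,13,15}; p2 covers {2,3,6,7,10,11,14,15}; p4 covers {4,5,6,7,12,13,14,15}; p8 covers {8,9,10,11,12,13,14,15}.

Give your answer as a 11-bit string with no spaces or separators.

s1 (pos 1,3,5,7,9,11,13,15): 1⊕1⊕0⊕0⊕0⊕0⊕1⊕1 = 0
s2 (pos 2,3,6,7,10,11,14,15): 0⊕1⊕1⊕0⊕0⊕0⊕0⊕1 = 1
s4 (pos 4,5,6,7,12,13,14,15): 1⊕0⊕1⊕0⊕1⊕1⊕0⊕1 = 1
s8 (pos 8,9,10,11,12,13,14,15): 1⊕0⊕0⊕0⊕1⊕1⊕0⊕1 = 0
Syndrome s8…s1 = 0110 → error at position 6.
Flip position 6: 101101010001101 → 101100010001101
Read data bits from positions 3,5,6,7,9,10,11,12,13,14,15: 10000001101

10000001101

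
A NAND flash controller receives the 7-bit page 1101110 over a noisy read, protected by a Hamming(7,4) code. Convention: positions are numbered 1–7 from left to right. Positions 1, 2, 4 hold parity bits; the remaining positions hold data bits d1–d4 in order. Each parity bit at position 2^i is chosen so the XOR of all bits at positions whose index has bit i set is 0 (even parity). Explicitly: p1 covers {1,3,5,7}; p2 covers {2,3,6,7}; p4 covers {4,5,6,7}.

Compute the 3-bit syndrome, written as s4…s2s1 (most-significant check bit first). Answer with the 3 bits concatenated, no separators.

100

s1 (pos 1,3,5,7): 1⊕0⊕1⊕0 = 0
s2 (pos 2,3,6,7): 1⊕0⊕1⊕0 = 0
s4 (pos 4,5,6,7): 1⊕1⊕1⊕0 = 1
Syndrome s4…s1 = 100 → error at position 4.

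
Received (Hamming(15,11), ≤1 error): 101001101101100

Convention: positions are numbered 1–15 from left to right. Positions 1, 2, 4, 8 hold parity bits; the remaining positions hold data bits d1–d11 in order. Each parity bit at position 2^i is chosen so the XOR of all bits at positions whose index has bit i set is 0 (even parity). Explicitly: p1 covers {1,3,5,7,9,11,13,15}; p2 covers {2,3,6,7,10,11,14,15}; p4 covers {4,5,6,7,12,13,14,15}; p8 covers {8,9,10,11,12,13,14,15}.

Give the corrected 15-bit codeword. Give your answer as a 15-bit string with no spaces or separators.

001001101101100

s1 (pos 1,3,5,7,9,11,13,15): 1⊕1⊕0⊕1⊕1⊕0⊕1⊕0 = 1
s2 (pos 2,3,6,7,10,11,14,15): 0⊕1⊕1⊕1⊕1⊕0⊕0⊕0 = 0
s4 (pos 4,5,6,7,12,13,14,15): 0⊕0⊕1⊕1⊕1⊕1⊕0⊕0 = 0
s8 (pos 8,9,10,11,12,13,14,15): 0⊕1⊕1⊕0⊕1⊕1⊕0⊕0 = 0
Syndrome s8…s1 = 0001 → error at position 1.
Flip position 1: 101001101101100 → 001001101101100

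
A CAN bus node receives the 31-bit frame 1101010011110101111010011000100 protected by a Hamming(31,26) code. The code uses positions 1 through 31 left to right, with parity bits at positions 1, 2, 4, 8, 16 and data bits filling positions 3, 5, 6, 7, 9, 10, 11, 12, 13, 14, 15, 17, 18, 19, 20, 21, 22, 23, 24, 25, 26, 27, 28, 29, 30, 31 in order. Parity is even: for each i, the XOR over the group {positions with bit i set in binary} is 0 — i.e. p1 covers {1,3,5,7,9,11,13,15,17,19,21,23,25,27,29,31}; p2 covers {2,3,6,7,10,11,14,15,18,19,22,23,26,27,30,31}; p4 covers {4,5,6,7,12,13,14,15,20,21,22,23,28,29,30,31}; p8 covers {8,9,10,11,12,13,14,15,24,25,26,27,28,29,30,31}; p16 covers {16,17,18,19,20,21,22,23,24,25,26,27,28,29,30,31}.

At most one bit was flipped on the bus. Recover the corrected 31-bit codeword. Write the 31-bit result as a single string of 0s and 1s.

1001010011110101111010011000100

s1 (pos 1,3,5,7,9,11,13,15,17,19,21,23,25,27,29,31): 1⊕0⊕0⊕0⊕1⊕1⊕0⊕0⊕1⊕1⊕1⊕0⊕1⊕0⊕1⊕0 = 0
s2 (pos 2,3,6,7,10,11,14,15,18,19,22,23,26,27,30,31): 1⊕0⊕1⊕0⊕1⊕1⊕1⊕0⊕1⊕1⊕0⊕0⊕0⊕0⊕0⊕0 = 1
s4 (pos 4,5,6,7,12,13,14,15,20,21,22,23,28,29,30,31): 1⊕0⊕1⊕0⊕1⊕0⊕1⊕0⊕0⊕1⊕0⊕0⊕0⊕1⊕0⊕0 = 0
s8 (pos 8,9,10,11,12,13,14,15,24,25,26,27,28,29,30,31): 0⊕1⊕1⊕1⊕1⊕0⊕1⊕0⊕1⊕1⊕0⊕0⊕0⊕1⊕0⊕0 = 0
s16 (pos 16,17,18,19,20,21,22,23,24,25,26,27,28,29,30,31): 1⊕1⊕1⊕1⊕0⊕1⊕0⊕0⊕1⊕1⊕0⊕0⊕0⊕1⊕0⊕0 = 0
Syndrome s16…s1 = 00010 → error at position 2.
Flip position 2: 1101010011110101111010011000100 → 1001010011110101111010011000100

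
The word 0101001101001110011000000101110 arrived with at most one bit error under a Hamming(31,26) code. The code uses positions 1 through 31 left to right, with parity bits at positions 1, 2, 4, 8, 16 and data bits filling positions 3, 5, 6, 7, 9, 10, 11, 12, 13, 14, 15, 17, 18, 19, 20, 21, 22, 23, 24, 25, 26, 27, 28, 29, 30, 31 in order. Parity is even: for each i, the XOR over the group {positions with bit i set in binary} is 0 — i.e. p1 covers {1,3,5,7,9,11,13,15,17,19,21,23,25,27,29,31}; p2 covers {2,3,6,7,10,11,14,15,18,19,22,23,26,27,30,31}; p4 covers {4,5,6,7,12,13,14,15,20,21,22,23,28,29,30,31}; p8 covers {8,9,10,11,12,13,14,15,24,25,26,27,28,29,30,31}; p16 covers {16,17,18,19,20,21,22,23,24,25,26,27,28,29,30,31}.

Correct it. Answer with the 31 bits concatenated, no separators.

s1 (pos 1,3,5,7,9,11,13,15,17,19,21,23,25,27,29,31): 0⊕0⊕0⊕1⊕0⊕0⊕1⊕1⊕0⊕1⊕0⊕0⊕0⊕0⊕1⊕0 = 1
s2 (pos 2,3,6,7,10,11,14,15,18,19,22,23,26,27,30,31): 1⊕0⊕0⊕1⊕1⊕0⊕1⊕1⊕1⊕1⊕0⊕0⊕1⊕0⊕1⊕0 = 1
s4 (pos 4,5,6,7,12,13,14,15,20,21,22,23,28,29,30,31): 1⊕0⊕0⊕1⊕0⊕1⊕1⊕1⊕0⊕0⊕0⊕0⊕1⊕1⊕1⊕0 = 0
s8 (pos 8,9,10,11,12,13,14,15,24,25,26,27,28,29,30,31): 1⊕0⊕1⊕0⊕0⊕1⊕1⊕1⊕0⊕0⊕1⊕0⊕1⊕1⊕1⊕0 = 1
s16 (pos 16,17,18,19,20,21,22,23,24,25,26,27,28,29,30,31): 0⊕0⊕1⊕1⊕0⊕0⊕0⊕0⊕0⊕0⊕1⊕0⊕1⊕1⊕1⊕0 = 0
Syndrome s16…s1 = 01011 → error at position 11.
Flip position 11: 0101001101001110011000000101110 → 0101001101101110011000000101110

0101001101101110011000000101110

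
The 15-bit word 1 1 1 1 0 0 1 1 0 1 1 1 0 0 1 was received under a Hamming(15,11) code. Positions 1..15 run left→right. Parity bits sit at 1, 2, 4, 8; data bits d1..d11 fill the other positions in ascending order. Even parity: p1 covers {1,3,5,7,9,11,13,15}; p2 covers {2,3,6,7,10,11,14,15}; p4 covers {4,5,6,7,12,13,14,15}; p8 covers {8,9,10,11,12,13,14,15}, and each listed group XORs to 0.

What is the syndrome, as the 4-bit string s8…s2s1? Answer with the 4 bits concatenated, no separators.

1001

s1 (pos 1,3,5,7,9,11,13,15): 1⊕1⊕0⊕1⊕0⊕1⊕0⊕1 = 1
s2 (pos 2,3,6,7,10,11,14,15): 1⊕1⊕0⊕1⊕1⊕1⊕0⊕1 = 0
s4 (pos 4,5,6,7,12,13,14,15): 1⊕0⊕0⊕1⊕1⊕0⊕0⊕1 = 0
s8 (pos 8,9,10,11,12,13,14,15): 1⊕0⊕1⊕1⊕1⊕0⊕0⊕1 = 1
Syndrome s8…s1 = 1001 → error at position 9.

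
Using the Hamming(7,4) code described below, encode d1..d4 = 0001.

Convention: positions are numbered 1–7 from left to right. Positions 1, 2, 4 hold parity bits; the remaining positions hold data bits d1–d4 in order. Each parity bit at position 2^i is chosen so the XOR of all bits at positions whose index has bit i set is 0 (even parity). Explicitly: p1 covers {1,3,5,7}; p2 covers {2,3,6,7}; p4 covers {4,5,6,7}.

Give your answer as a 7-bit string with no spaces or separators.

Place data at non-parity positions: p1 p2 0 p4 0 0 1
p1 (pos 1,3,5,7): XOR of data positions = 0⊕0⊕1 = 1
p2 (pos 2,3,6,7): XOR of data positions = 0⊕0⊕1 = 1
p4 (pos 4,5,6,7): XOR of data positions = 0⊕0⊕1 = 1
Codeword: 1101001

1101001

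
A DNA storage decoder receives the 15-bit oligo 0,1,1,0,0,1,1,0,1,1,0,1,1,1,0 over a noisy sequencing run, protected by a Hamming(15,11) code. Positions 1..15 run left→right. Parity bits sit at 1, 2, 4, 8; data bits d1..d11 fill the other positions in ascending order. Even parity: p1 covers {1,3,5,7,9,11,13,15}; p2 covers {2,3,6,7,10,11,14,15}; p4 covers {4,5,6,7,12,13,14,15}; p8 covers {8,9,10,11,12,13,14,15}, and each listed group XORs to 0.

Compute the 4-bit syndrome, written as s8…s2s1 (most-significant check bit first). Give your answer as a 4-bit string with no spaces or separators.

1100

s1 (pos 1,3,5,7,9,11,13,15): 0⊕1⊕0⊕1⊕1⊕0⊕1⊕0 = 0
s2 (pos 2,3,6,7,10,11,14,15): 1⊕1⊕1⊕1⊕1⊕0⊕1⊕0 = 0
s4 (pos 4,5,6,7,12,13,14,15): 0⊕0⊕1⊕1⊕1⊕1⊕1⊕0 = 1
s8 (pos 8,9,10,11,12,13,14,15): 0⊕1⊕1⊕0⊕1⊕1⊕1⊕0 = 1
Syndrome s8…s1 = 1100 → error at position 12.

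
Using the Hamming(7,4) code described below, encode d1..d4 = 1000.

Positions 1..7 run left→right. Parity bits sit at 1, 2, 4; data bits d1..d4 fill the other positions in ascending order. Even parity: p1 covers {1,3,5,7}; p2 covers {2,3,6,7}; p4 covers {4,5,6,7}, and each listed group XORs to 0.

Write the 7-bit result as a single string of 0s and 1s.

1110000

Place data at non-parity positions: p1 p2 1 p4 0 0 0
p1 (pos 1,3,5,7): XOR of data positions = 1⊕0⊕0 = 1
p2 (pos 2,3,6,7): XOR of data positions = 1⊕0⊕0 = 1
p4 (pos 4,5,6,7): XOR of data positions = 0⊕0⊕0 = 0
Codeword: 1110000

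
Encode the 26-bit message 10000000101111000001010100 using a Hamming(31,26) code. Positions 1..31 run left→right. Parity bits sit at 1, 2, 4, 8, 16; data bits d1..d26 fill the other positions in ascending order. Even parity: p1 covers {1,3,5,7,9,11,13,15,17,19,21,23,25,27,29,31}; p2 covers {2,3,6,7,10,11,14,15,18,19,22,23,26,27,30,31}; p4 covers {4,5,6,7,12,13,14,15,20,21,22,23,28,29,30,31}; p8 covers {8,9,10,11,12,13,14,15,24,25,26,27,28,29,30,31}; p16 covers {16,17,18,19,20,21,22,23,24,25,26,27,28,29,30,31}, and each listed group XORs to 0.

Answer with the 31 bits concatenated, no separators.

Place data at non-parity positions: p1 p2 1 p4 0 0 0 p8 0 0 0 0 1 0 1 p16 1 1 1 0 0 0 0 0 1 0 1 0 1 0 0
p1 (pos 1,3,5,7,9,11,13,15,17,19,21,23,25,27,29,31): XOR of data positions = 1⊕0⊕0⊕0⊕0⊕1⊕1⊕1⊕1⊕0⊕0⊕1⊕1⊕1⊕0 = 0
p2 (pos 2,3,6,7,10,11,14,15,18,19,22,23,26,27,30,31): XOR of data positions = 1⊕0⊕0⊕0⊕0⊕0⊕1⊕1⊕1⊕0⊕0⊕0⊕1⊕0⊕0 = 1
p4 (pos 4,5,6,7,12,13,14,15,20,21,22,23,28,29,30,31): XOR of data positions = 0⊕0⊕0⊕0⊕1⊕0⊕1⊕0⊕0⊕0⊕0⊕0⊕1⊕0⊕0 = 1
p8 (pos 8,9,10,11,12,13,14,15,24,25,26,27,28,29,30,31): XOR of data positions = 0⊕0⊕0⊕0⊕1⊕0⊕1⊕0⊕1⊕0⊕1⊕0⊕1⊕0⊕0 = 1
p16 (pos 16,17,18,19,20,21,22,23,24,25,26,27,28,29,30,31): XOR of data positions = 1⊕1⊕1⊕0⊕0⊕0⊕0⊕0⊕1⊕0⊕1⊕0⊕1⊕0⊕0 = 0
Codeword: 0111000100001010111000001010100

0111000100001010111000001010100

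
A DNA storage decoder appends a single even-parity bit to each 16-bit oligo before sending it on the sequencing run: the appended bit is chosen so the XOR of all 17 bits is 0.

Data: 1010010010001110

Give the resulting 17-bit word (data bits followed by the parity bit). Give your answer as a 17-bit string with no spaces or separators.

10100100100011101

XOR of the 16 data bits: 1⊕0⊕1⊕0⊕0⊕1⊕0⊕0⊕1⊕0⊕0⊕0⊕1⊕1⊕1⊕0 = 1
Parity bit = 1 (so all 17 bits XOR to 0).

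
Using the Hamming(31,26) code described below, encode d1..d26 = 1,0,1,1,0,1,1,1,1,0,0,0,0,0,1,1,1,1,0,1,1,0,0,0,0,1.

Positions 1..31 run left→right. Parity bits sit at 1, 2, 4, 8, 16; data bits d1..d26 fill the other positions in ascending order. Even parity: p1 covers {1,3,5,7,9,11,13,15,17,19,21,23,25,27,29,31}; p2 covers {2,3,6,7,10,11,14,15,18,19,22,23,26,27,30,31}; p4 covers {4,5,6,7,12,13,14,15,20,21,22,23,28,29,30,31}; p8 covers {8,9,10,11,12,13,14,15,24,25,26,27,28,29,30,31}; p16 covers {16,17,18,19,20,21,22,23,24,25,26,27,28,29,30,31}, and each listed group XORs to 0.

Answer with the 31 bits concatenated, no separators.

Place data at non-parity positions: p1 p2 1 p4 0 1 1 p8 0 1 1 1 1 0 0 p16 0 0 0 1 1 1 1 0 1 1 0 0 0 0 1
p1 (pos 1,3,5,7,9,11,13,15,17,19,21,23,25,27,29,31): XOR of data positions = 1⊕0⊕1⊕0⊕1⊕1⊕0⊕0⊕0⊕1⊕1⊕1⊕0⊕0⊕1 = 0
p2 (pos 2,3,6,7,10,11,14,15,18,19,22,23,26,27,30,31): XOR of data positions = 1⊕1⊕1⊕1⊕1⊕0⊕0⊕0⊕0⊕1⊕1⊕1⊕0⊕0⊕1 = 1
p4 (pos 4,5,6,7,12,13,14,15,20,21,22,23,28,29,30,31): XOR of data positions = 0⊕1⊕1⊕1⊕1⊕0⊕0⊕1⊕1⊕1⊕1⊕0⊕0⊕0⊕1 = 1
p8 (pos 8,9,10,11,12,13,14,15,24,25,26,27,28,29,30,31): XOR of data positions = 0⊕1⊕1⊕1⊕1⊕0⊕0⊕0⊕1⊕1⊕0⊕0⊕0⊕0⊕1 = 1
p16 (pos 16,17,18,19,20,21,22,23,24,25,26,27,28,29,30,31): XOR of data positions = 0⊕0⊕0⊕1⊕1⊕1⊕1⊕0⊕1⊕1⊕0⊕0⊕0⊕0⊕1 = 1
Codeword: 0111011101111001000111101100001

0111011101111001000111101100001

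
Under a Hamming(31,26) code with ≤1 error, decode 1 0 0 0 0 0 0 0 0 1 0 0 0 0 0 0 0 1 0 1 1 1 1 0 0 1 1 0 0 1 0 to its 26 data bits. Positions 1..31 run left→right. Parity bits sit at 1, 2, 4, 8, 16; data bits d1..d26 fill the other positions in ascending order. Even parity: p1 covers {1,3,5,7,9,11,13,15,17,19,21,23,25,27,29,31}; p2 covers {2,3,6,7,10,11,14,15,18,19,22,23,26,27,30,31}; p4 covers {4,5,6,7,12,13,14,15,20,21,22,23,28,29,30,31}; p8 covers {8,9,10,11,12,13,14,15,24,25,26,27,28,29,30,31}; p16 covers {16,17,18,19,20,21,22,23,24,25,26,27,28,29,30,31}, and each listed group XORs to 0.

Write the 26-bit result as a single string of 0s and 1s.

00100100000010111100110010

s1 (pos 1,3,5,7,9,11,13,15,17,19,21,23,25,27,29,31): 1⊕0⊕0⊕0⊕0⊕0⊕0⊕0⊕0⊕0⊕1⊕1⊕0⊕1⊕0⊕0 = 0
s2 (pos 2,3,6,7,10,11,14,15,18,19,22,23,26,27,30,31): 0⊕0⊕0⊕0⊕1⊕0⊕0⊕0⊕1⊕0⊕1⊕1⊕1⊕1⊕1⊕0 = 1
s4 (pos 4,5,6,7,12,13,14,15,20,21,22,23,28,29,30,31): 0⊕0⊕0⊕0⊕0⊕0⊕0⊕0⊕1⊕1⊕1⊕1⊕0⊕0⊕1⊕0 = 1
s8 (pos 8,9,10,11,12,13,14,15,24,25,26,27,28,29,30,31): 0⊕0⊕1⊕0⊕0⊕0⊕0⊕0⊕0⊕0⊕1⊕1⊕0⊕0⊕1⊕0 = 0
s16 (pos 16,17,18,19,20,21,22,23,24,25,26,27,28,29,30,31): 0⊕0⊕1⊕0⊕1⊕1⊕1⊕1⊕0⊕0⊕1⊕1⊕0⊕0⊕1⊕0 = 0
Syndrome s16…s1 = 00110 → error at position 6.
Flip position 6: 1000000001000000010111100110010 → 1000010001000000010111100110010
Read data bits from positions 3,5,6,7,9,10,11,12,13,14,15,17,18,19,20,21,22,23,24,25,26,27,28,29,30,31: 00100100000010111100110010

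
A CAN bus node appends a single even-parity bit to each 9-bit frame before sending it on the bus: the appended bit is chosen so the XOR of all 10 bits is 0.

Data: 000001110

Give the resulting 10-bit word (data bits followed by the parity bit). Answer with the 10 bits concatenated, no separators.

XOR of the 9 data bits: 0⊕0⊕0⊕0⊕0⊕1⊕1⊕1⊕0 = 1
Parity bit = 1 (so all 10 bits XOR to 0).

0000011101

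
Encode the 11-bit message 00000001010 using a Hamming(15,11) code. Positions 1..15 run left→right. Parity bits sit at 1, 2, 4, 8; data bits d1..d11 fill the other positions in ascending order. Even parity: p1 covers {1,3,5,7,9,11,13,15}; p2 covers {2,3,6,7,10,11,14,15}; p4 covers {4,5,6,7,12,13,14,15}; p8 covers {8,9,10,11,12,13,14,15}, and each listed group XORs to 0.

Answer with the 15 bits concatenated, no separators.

010000000001010

Place data at non-parity positions: p1 p2 0 p4 0 0 0 p8 0 0 0 1 0 1 0
p1 (pos 1,3,5,7,9,11,13,15): XOR of data positions = 0⊕0⊕0⊕0⊕0⊕0⊕0 = 0
p2 (pos 2,3,6,7,10,11,14,15): XOR of data positions = 0⊕0⊕0⊕0⊕0⊕1⊕0 = 1
p4 (pos 4,5,6,7,12,13,14,15): XOR of data positions = 0⊕0⊕0⊕1⊕0⊕1⊕0 = 0
p8 (pos 8,9,10,11,12,13,14,15): XOR of data positions = 0⊕0⊕0⊕1⊕0⊕1⊕0 = 0
Codeword: 010000000001010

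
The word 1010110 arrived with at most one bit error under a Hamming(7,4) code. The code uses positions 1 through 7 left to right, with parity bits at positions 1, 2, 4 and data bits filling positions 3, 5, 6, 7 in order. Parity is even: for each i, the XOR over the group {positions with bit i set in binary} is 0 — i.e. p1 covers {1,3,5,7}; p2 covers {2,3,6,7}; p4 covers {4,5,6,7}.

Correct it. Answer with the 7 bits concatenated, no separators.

0010110

s1 (pos 1,3,5,7): 1⊕1⊕1⊕0 = 1
s2 (pos 2,3,6,7): 0⊕1⊕1⊕0 = 0
s4 (pos 4,5,6,7): 0⊕1⊕1⊕0 = 0
Syndrome s4…s1 = 001 → error at position 1.
Flip position 1: 1010110 → 0010110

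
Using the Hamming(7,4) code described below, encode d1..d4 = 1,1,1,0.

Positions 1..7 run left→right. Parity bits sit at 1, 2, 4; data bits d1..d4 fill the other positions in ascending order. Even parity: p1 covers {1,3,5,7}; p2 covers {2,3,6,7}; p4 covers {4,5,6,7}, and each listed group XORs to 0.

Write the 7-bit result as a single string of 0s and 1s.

Place data at non-parity positions: p1 p2 1 p4 1 1 0
p1 (pos 1,3,5,7): XOR of data positions = 1⊕1⊕0 = 0
p2 (pos 2,3,6,7): XOR of data positions = 1⊕1⊕0 = 0
p4 (pos 4,5,6,7): XOR of data positions = 1⊕1⊕0 = 0
Codeword: 0010110

0010110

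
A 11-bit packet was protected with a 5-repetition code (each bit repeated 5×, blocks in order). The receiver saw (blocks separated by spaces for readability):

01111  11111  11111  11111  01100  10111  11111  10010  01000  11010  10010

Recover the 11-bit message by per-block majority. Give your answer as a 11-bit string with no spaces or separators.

11110110010

Block 1 (01111): 4 ones → 1
Block 2 (11111): 5 ones → 1
Block 3 (11111): 5 ones → 1
Block 4 (11111): 5 ones → 1
Block 5 (01100): 2 ones → 0
Block 6 (10111): 4 ones → 1
Block 7 (11111): 5 ones → 1
Block 8 (10010): 2 ones → 0
Block 9 (01000): 1 one → 0
Block 10 (11010): 3 ones → 1
Block 11 (10010): 2 ones → 0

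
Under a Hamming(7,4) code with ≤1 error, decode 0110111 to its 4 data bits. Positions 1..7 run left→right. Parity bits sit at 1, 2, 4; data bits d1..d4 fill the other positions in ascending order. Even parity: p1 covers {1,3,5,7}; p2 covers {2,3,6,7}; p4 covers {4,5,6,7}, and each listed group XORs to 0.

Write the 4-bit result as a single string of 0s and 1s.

s1 (pos 1,3,5,7): 0⊕1⊕1⊕1 = 1
s2 (pos 2,3,6,7): 1⊕1⊕1⊕1 = 0
s4 (pos 4,5,6,7): 0⊕1⊕1⊕1 = 1
Syndrome s4…s1 = 101 → error at position 5.
Flip position 5: 0110111 → 0110011
Read data bits from positions 3,5,6,7: 1011

1011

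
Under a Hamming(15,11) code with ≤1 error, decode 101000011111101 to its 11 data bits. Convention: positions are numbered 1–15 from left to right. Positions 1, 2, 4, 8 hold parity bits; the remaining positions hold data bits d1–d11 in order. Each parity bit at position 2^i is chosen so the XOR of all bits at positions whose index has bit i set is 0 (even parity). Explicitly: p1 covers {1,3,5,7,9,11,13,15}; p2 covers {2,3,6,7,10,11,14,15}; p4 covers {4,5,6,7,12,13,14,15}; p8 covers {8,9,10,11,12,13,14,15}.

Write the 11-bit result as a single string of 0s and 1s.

10001110101

s1 (pos 1,3,5,7,9,11,13,15): 1⊕1⊕0⊕0⊕1⊕1⊕1⊕1 = 0
s2 (pos 2,3,6,7,10,11,14,15): 0⊕1⊕0⊕0⊕1⊕1⊕0⊕1 = 0
s4 (pos 4,5,6,7,12,13,14,15): 0⊕0⊕0⊕0⊕1⊕1⊕0⊕1 = 1
s8 (pos 8,9,10,11,12,13,14,15): 1⊕1⊕1⊕1⊕1⊕1⊕0⊕1 = 1
Syndrome s8…s1 = 1100 → error at position 12.
Flip position 12: 101000011111101 → 101000011110101
Read data bits from positions 3,5,6,7,9,10,11,12,13,14,15: 10001110101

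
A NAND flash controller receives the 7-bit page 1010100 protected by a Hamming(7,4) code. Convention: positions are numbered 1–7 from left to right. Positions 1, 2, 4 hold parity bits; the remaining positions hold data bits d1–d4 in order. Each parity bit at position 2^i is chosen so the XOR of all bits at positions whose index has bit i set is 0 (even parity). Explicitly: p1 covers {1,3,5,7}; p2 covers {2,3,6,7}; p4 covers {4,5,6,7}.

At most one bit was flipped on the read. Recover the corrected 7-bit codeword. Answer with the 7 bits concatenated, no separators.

1010101

s1 (pos 1,3,5,7): 1⊕1⊕1⊕0 = 1
s2 (pos 2,3,6,7): 0⊕1⊕0⊕0 = 1
s4 (pos 4,5,6,7): 0⊕1⊕0⊕0 = 1
Syndrome s4…s1 = 111 → error at position 7.
Flip position 7: 1010100 → 1010101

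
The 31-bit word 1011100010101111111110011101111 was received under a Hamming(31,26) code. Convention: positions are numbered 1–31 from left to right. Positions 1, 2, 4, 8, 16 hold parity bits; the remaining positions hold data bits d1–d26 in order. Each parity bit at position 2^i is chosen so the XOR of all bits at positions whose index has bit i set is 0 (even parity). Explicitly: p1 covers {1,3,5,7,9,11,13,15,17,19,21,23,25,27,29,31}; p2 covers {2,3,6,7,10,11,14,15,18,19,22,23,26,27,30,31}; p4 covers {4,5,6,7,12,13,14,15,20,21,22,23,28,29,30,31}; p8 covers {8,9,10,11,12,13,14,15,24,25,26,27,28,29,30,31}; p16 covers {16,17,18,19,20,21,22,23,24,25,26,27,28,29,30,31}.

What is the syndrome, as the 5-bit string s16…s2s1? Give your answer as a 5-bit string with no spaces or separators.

s1 (pos 1,3,5,7,9,11,13,15,17,19,21,23,25,27,29,31): 1⊕1⊕1⊕0⊕1⊕1⊕1⊕1⊕1⊕1⊕1⊕0⊕1⊕0⊕1⊕1 = 1
s2 (pos 2,3,6,7,10,11,14,15,18,19,22,23,26,27,30,31): 0⊕1⊕0⊕0⊕0⊕1⊕1⊕1⊕1⊕1⊕0⊕0⊕1⊕0⊕1⊕1 = 1
s4 (pos 4,5,6,7,12,13,14,15,20,21,22,23,28,29,30,31): 1⊕1⊕0⊕0⊕0⊕1⊕1⊕1⊕1⊕1⊕0⊕0⊕1⊕1⊕1⊕1 = 1
s8 (pos 8,9,10,11,12,13,14,15,24,25,26,27,28,29,30,31): 0⊕1⊕0⊕1⊕0⊕1⊕1⊕1⊕1⊕1⊕1⊕0⊕1⊕1⊕1⊕1 = 0
s16 (pos 16,17,18,19,20,21,22,23,24,25,26,27,28,29,30,31): 1⊕1⊕1⊕1⊕1⊕1⊕0⊕0⊕1⊕1⊕1⊕0⊕1⊕1⊕1⊕1 = 1
Syndrome s16…s1 = 10111 → error at position 23.

10111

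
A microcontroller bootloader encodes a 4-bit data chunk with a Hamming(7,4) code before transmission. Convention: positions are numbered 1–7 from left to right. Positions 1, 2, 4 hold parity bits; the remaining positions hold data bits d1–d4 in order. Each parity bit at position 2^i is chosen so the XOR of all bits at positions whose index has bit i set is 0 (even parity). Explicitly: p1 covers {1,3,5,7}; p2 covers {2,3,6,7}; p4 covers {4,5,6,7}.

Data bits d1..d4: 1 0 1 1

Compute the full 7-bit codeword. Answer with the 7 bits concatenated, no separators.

Place data at non-parity positions: p1 p2 1 p4 0 1 1
p1 (pos 1,3,5,7): XOR of data positions = 1⊕0⊕1 = 0
p2 (pos 2,3,6,7): XOR of data positions = 1⊕1⊕1 = 1
p4 (pos 4,5,6,7): XOR of data positions = 0⊕1⊕1 = 0
Codeword: 0110011

0110011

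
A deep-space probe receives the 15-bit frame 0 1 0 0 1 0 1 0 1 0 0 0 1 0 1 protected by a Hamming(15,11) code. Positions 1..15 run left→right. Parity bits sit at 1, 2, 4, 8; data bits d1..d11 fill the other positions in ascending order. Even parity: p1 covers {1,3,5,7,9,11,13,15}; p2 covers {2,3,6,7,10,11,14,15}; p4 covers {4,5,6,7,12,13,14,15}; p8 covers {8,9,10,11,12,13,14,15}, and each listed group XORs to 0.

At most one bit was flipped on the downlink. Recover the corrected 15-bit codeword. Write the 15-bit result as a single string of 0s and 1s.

s1 (pos 1,3,5,7,9,11,13,15): 0⊕0⊕1⊕1⊕1⊕0⊕1⊕1 = 1
s2 (pos 2,3,6,7,10,11,14,15): 1⊕0⊕0⊕1⊕0⊕0⊕0⊕1 = 1
s4 (pos 4,5,6,7,12,13,14,15): 0⊕1⊕0⊕1⊕0⊕1⊕0⊕1 = 0
s8 (pos 8,9,10,11,12,13,14,15): 0⊕1⊕0⊕0⊕0⊕1⊕0⊕1 = 1
Syndrome s8…s1 = 1011 → error at position 11.
Flip position 11: 010010101000101 → 010010101010101

010010101010101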